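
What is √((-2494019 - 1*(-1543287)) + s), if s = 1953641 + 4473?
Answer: √1007382 ≈ 1003.7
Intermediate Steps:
s = 1958114
√((-2494019 - 1*(-1543287)) + s) = √((-2494019 - 1*(-1543287)) + 1958114) = √((-2494019 + 1543287) + 1958114) = √(-950732 + 1958114) = √1007382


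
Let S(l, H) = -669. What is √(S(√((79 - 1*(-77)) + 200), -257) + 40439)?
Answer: √39770 ≈ 199.42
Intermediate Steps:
√(S(√((79 - 1*(-77)) + 200), -257) + 40439) = √(-669 + 40439) = √39770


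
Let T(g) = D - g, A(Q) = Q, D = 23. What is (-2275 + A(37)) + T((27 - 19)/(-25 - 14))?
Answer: -86377/39 ≈ -2214.8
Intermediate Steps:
T(g) = 23 - g
(-2275 + A(37)) + T((27 - 19)/(-25 - 14)) = (-2275 + 37) + (23 - (27 - 19)/(-25 - 14)) = -2238 + (23 - 8/(-39)) = -2238 + (23 - 8*(-1)/39) = -2238 + (23 - 1*(-8/39)) = -2238 + (23 + 8/39) = -2238 + 905/39 = -86377/39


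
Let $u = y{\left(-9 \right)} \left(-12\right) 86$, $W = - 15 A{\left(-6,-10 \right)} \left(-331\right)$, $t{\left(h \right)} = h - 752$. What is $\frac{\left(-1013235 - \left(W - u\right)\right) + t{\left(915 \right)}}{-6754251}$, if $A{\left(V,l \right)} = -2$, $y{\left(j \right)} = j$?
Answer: $\frac{993854}{6754251} \approx 0.14715$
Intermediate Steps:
$t{\left(h \right)} = -752 + h$
$W = -9930$ ($W = \left(-15\right) \left(-2\right) \left(-331\right) = 30 \left(-331\right) = -9930$)
$u = 9288$ ($u = \left(-9\right) \left(-12\right) 86 = 108 \cdot 86 = 9288$)
$\frac{\left(-1013235 - \left(W - u\right)\right) + t{\left(915 \right)}}{-6754251} = \frac{\left(-1013235 + \left(9288 - -9930\right)\right) + \left(-752 + 915\right)}{-6754251} = \left(\left(-1013235 + \left(9288 + 9930\right)\right) + 163\right) \left(- \frac{1}{6754251}\right) = \left(\left(-1013235 + 19218\right) + 163\right) \left(- \frac{1}{6754251}\right) = \left(-994017 + 163\right) \left(- \frac{1}{6754251}\right) = \left(-993854\right) \left(- \frac{1}{6754251}\right) = \frac{993854}{6754251}$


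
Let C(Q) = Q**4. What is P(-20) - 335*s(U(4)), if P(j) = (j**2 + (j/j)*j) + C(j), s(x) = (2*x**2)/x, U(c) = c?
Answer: 157700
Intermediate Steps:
s(x) = 2*x
P(j) = j + j**2 + j**4 (P(j) = (j**2 + (j/j)*j) + j**4 = (j**2 + 1*j) + j**4 = (j**2 + j) + j**4 = (j + j**2) + j**4 = j + j**2 + j**4)
P(-20) - 335*s(U(4)) = -20*(1 - 20 + (-20)**3) - 670*4 = -20*(1 - 20 - 8000) - 335*8 = -20*(-8019) - 2680 = 160380 - 2680 = 157700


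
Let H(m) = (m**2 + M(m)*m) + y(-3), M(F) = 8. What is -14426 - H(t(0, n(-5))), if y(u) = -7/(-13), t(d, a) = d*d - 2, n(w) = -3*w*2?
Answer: -187389/13 ≈ -14415.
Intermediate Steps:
n(w) = -6*w
t(d, a) = -2 + d**2 (t(d, a) = d**2 - 2 = -2 + d**2)
y(u) = 7/13 (y(u) = -7*(-1/13) = 7/13)
H(m) = 7/13 + m**2 + 8*m (H(m) = (m**2 + 8*m) + 7/13 = 7/13 + m**2 + 8*m)
-14426 - H(t(0, n(-5))) = -14426 - (7/13 + (-2 + 0**2)**2 + 8*(-2 + 0**2)) = -14426 - (7/13 + (-2 + 0)**2 + 8*(-2 + 0)) = -14426 - (7/13 + (-2)**2 + 8*(-2)) = -14426 - (7/13 + 4 - 16) = -14426 - 1*(-149/13) = -14426 + 149/13 = -187389/13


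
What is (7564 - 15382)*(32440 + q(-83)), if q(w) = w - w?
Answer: -253615920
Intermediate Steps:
q(w) = 0
(7564 - 15382)*(32440 + q(-83)) = (7564 - 15382)*(32440 + 0) = -7818*32440 = -253615920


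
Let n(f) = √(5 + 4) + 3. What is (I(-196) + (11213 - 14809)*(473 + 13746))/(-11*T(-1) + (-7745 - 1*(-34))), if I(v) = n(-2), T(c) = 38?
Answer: 51131518/8129 ≈ 6290.0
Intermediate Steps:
n(f) = 6 (n(f) = √9 + 3 = 3 + 3 = 6)
I(v) = 6
(I(-196) + (11213 - 14809)*(473 + 13746))/(-11*T(-1) + (-7745 - 1*(-34))) = (6 + (11213 - 14809)*(473 + 13746))/(-11*38 + (-7745 - 1*(-34))) = (6 - 3596*14219)/(-418 + (-7745 + 34)) = (6 - 51131524)/(-418 - 7711) = -51131518/(-8129) = -51131518*(-1/8129) = 51131518/8129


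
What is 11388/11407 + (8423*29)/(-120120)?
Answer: -128947919/124564440 ≈ -1.0352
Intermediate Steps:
11388/11407 + (8423*29)/(-120120) = 11388*(1/11407) + 244267*(-1/120120) = 11388/11407 - 244267/120120 = -128947919/124564440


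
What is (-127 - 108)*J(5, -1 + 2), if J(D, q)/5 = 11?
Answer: -12925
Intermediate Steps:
J(D, q) = 55 (J(D, q) = 5*11 = 55)
(-127 - 108)*J(5, -1 + 2) = (-127 - 108)*55 = -235*55 = -12925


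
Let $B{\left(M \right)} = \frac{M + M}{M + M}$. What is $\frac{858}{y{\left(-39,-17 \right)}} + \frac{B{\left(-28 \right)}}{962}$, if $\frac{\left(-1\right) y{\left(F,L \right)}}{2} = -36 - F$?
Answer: $- \frac{137565}{962} \approx -143.0$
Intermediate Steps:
$B{\left(M \right)} = 1$ ($B{\left(M \right)} = \frac{2 M}{2 M} = 2 M \frac{1}{2 M} = 1$)
$y{\left(F,L \right)} = 72 + 2 F$ ($y{\left(F,L \right)} = - 2 \left(-36 - F\right) = 72 + 2 F$)
$\frac{858}{y{\left(-39,-17 \right)}} + \frac{B{\left(-28 \right)}}{962} = \frac{858}{72 + 2 \left(-39\right)} + 1 \cdot \frac{1}{962} = \frac{858}{72 - 78} + 1 \cdot \frac{1}{962} = \frac{858}{-6} + \frac{1}{962} = 858 \left(- \frac{1}{6}\right) + \frac{1}{962} = -143 + \frac{1}{962} = - \frac{137565}{962}$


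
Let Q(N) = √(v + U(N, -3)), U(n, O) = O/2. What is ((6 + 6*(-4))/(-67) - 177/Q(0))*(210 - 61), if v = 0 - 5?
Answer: 2682/67 + 26373*I*√26/13 ≈ 40.03 + 10344.0*I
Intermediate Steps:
U(n, O) = O/2 (U(n, O) = O*(½) = O/2)
v = -5
Q(N) = I*√26/2 (Q(N) = √(-5 + (½)*(-3)) = √(-5 - 3/2) = √(-13/2) = I*√26/2)
((6 + 6*(-4))/(-67) - 177/Q(0))*(210 - 61) = ((6 + 6*(-4))/(-67) - 177*(-I*√26/13))*(210 - 61) = ((6 - 24)*(-1/67) - (-177)*I*√26/13)*149 = (-18*(-1/67) + 177*I*√26/13)*149 = (18/67 + 177*I*√26/13)*149 = 2682/67 + 26373*I*√26/13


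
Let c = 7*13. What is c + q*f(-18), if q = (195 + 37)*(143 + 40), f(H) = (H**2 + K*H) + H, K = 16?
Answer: 764299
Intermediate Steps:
f(H) = H**2 + 17*H (f(H) = (H**2 + 16*H) + H = H**2 + 17*H)
c = 91
q = 42456 (q = 232*183 = 42456)
c + q*f(-18) = 91 + 42456*(-18*(17 - 18)) = 91 + 42456*(-18*(-1)) = 91 + 42456*18 = 91 + 764208 = 764299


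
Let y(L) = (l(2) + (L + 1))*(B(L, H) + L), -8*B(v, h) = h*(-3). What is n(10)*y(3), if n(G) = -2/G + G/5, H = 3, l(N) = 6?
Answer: 297/4 ≈ 74.250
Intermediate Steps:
B(v, h) = 3*h/8 (B(v, h) = -h*(-3)/8 = -(-3)*h/8 = 3*h/8)
n(G) = -2/G + G/5 (n(G) = -2/G + G*(⅕) = -2/G + G/5)
y(L) = (7 + L)*(9/8 + L) (y(L) = (6 + (L + 1))*((3/8)*3 + L) = (6 + (1 + L))*(9/8 + L) = (7 + L)*(9/8 + L))
n(10)*y(3) = (-2/10 + (⅕)*10)*(63/8 + 3² + (65/8)*3) = (-2*⅒ + 2)*(63/8 + 9 + 195/8) = (-⅕ + 2)*(165/4) = (9/5)*(165/4) = 297/4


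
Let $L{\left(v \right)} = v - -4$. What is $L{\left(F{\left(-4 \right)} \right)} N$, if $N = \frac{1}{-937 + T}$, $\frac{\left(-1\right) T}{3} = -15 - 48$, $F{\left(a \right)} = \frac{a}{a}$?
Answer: $- \frac{5}{748} \approx -0.0066845$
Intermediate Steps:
$F{\left(a \right)} = 1$
$T = 189$ ($T = - 3 \left(-15 - 48\right) = \left(-3\right) \left(-63\right) = 189$)
$L{\left(v \right)} = 4 + v$ ($L{\left(v \right)} = v + 4 = 4 + v$)
$N = - \frac{1}{748}$ ($N = \frac{1}{-937 + 189} = \frac{1}{-748} = - \frac{1}{748} \approx -0.0013369$)
$L{\left(F{\left(-4 \right)} \right)} N = \left(4 + 1\right) \left(- \frac{1}{748}\right) = 5 \left(- \frac{1}{748}\right) = - \frac{5}{748}$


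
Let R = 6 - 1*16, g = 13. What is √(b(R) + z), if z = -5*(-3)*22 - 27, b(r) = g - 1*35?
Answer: √281 ≈ 16.763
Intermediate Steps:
R = -10 (R = 6 - 16 = -10)
b(r) = -22 (b(r) = 13 - 1*35 = 13 - 35 = -22)
z = 303 (z = 15*22 - 27 = 330 - 27 = 303)
√(b(R) + z) = √(-22 + 303) = √281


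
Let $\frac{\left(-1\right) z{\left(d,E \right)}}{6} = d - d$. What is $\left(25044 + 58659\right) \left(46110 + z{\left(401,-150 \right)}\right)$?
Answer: $3859545330$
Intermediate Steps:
$z{\left(d,E \right)} = 0$ ($z{\left(d,E \right)} = - 6 \left(d - d\right) = \left(-6\right) 0 = 0$)
$\left(25044 + 58659\right) \left(46110 + z{\left(401,-150 \right)}\right) = \left(25044 + 58659\right) \left(46110 + 0\right) = 83703 \cdot 46110 = 3859545330$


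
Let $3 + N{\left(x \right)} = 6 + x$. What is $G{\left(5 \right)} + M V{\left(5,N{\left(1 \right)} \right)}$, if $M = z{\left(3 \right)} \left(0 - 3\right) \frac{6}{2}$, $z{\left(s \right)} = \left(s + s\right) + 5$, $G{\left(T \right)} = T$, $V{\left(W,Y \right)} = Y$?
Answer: $-391$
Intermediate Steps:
$N{\left(x \right)} = 3 + x$ ($N{\left(x \right)} = -3 + \left(6 + x\right) = 3 + x$)
$z{\left(s \right)} = 5 + 2 s$ ($z{\left(s \right)} = 2 s + 5 = 5 + 2 s$)
$M = -99$ ($M = \left(5 + 2 \cdot 3\right) \left(0 - 3\right) \frac{6}{2} = \left(5 + 6\right) \left(0 - 3\right) 6 \cdot \frac{1}{2} = 11 \left(-3\right) 3 = \left(-33\right) 3 = -99$)
$G{\left(5 \right)} + M V{\left(5,N{\left(1 \right)} \right)} = 5 - 99 \left(3 + 1\right) = 5 - 396 = -391$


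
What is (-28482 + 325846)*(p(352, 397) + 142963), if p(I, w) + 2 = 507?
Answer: 42662218352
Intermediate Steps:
p(I, w) = 505 (p(I, w) = -2 + 507 = 505)
(-28482 + 325846)*(p(352, 397) + 142963) = (-28482 + 325846)*(505 + 142963) = 297364*143468 = 42662218352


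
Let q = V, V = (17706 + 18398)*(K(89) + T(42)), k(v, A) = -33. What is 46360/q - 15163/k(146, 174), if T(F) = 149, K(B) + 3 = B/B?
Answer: 3353164076/7297521 ≈ 459.49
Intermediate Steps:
K(B) = -2 (K(B) = -3 + B/B = -3 + 1 = -2)
V = 5307288 (V = (17706 + 18398)*(-2 + 149) = 36104*147 = 5307288)
q = 5307288
46360/q - 15163/k(146, 174) = 46360/5307288 - 15163/(-33) = 46360*(1/5307288) - 15163*(-1/33) = 5795/663411 + 15163/33 = 3353164076/7297521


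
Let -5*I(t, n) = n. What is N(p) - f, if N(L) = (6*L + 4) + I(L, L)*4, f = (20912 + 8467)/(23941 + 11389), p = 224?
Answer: 8252865/7066 ≈ 1168.0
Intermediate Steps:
I(t, n) = -n/5
f = 29379/35330 ≈ 0.83156
N(L) = 4 + 26*L/5 (N(L) = (6*L + 4) - L/5*4 = (4 + 6*L) - 4*L/5 = 4 + 26*L/5)
N(p) - f = (4 + (26/5)*224) - 1*29379/35330 = (4 + 5824/5) - 29379/35330 = 5844/5 - 29379/35330 = 8252865/7066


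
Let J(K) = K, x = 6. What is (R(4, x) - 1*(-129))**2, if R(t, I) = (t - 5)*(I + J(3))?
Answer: 14400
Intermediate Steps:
R(t, I) = (-5 + t)*(3 + I) (R(t, I) = (t - 5)*(I + 3) = (-5 + t)*(3 + I))
(R(4, x) - 1*(-129))**2 = ((-15 - 5*6 + 3*4 + 6*4) - 1*(-129))**2 = ((-15 - 30 + 12 + 24) + 129)**2 = (-9 + 129)**2 = 120**2 = 14400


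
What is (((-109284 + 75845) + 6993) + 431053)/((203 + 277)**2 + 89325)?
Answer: 19267/15225 ≈ 1.2655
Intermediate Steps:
(((-109284 + 75845) + 6993) + 431053)/((203 + 277)**2 + 89325) = ((-33439 + 6993) + 431053)/(480**2 + 89325) = (-26446 + 431053)/(230400 + 89325) = 404607/319725 = 404607*(1/319725) = 19267/15225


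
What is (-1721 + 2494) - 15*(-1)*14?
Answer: 983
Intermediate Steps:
(-1721 + 2494) - 15*(-1)*14 = 773 + 15*14 = 773 + 210 = 983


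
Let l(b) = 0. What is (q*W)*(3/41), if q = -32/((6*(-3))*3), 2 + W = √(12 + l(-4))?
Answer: -32/369 + 32*√3/369 ≈ 0.063484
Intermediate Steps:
W = -2 + 2*√3 (W = -2 + √(12 + 0) = -2 + √12 = -2 + 2*√3 ≈ 1.4641)
q = 16/27 (q = -32/((-18*3)) = -32/(-54) = -32*(-1/54) = 16/27 ≈ 0.59259)
(q*W)*(3/41) = (16*(-2 + 2*√3)/27)*(3/41) = (-32/27 + 32*√3/27)*(3*(1/41)) = (-32/27 + 32*√3/27)*(3/41) = -32/369 + 32*√3/369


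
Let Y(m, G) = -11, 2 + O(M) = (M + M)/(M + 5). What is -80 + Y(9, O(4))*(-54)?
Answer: 514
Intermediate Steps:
O(M) = -2 + 2*M/(5 + M) (O(M) = -2 + (M + M)/(M + 5) = -2 + (2*M)/(5 + M) = -2 + 2*M/(5 + M))
-80 + Y(9, O(4))*(-54) = -80 - 11*(-54) = -80 + 594 = 514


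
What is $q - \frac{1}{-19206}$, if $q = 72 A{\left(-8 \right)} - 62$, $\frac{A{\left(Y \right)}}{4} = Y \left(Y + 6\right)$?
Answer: $\frac{87310477}{19206} \approx 4546.0$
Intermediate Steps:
$A{\left(Y \right)} = 4 Y \left(6 + Y\right)$ ($A{\left(Y \right)} = 4 Y \left(Y + 6\right) = 4 Y \left(6 + Y\right)$)
$q = 4546$ ($q = 72 \cdot 4 \left(-8\right) \left(6 - 8\right) - 62 = 72 \cdot 4 \left(-8\right) \left(-2\right) - 62 = 72 \cdot 64 - 62 = 4608 - 62 = 4546$)
$q - \frac{1}{-19206} = 4546 - \frac{1}{-19206} = 4546 - - \frac{1}{19206} = 4546 + \frac{1}{19206} = \frac{87310477}{19206}$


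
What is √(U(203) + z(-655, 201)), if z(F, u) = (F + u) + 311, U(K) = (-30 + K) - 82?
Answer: 2*I*√13 ≈ 7.2111*I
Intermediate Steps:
U(K) = -112 + K
z(F, u) = 311 + F + u
√(U(203) + z(-655, 201)) = √((-112 + 203) + (311 - 655 + 201)) = √(91 - 143) = √(-52) = 2*I*√13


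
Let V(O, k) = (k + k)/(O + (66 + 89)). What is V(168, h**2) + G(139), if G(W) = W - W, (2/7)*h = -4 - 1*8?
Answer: 3528/323 ≈ 10.923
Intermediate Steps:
h = -42 (h = 7*(-4 - 1*8)/2 = 7*(-4 - 8)/2 = (7/2)*(-12) = -42)
G(W) = 0
V(O, k) = 2*k/(155 + O) (V(O, k) = (2*k)/(O + 155) = (2*k)/(155 + O) = 2*k/(155 + O))
V(168, h**2) + G(139) = 2*(-42)**2/(155 + 168) + 0 = 2*1764/323 + 0 = 2*1764*(1/323) + 0 = 3528/323 + 0 = 3528/323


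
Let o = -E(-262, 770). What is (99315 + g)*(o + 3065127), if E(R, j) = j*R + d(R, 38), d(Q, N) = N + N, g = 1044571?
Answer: 3736836489826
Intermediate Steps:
d(Q, N) = 2*N
E(R, j) = 76 + R*j (E(R, j) = j*R + 2*38 = R*j + 76 = 76 + R*j)
o = 201664 (o = -(76 - 262*770) = -(76 - 201740) = -1*(-201664) = 201664)
(99315 + g)*(o + 3065127) = (99315 + 1044571)*(201664 + 3065127) = 1143886*3266791 = 3736836489826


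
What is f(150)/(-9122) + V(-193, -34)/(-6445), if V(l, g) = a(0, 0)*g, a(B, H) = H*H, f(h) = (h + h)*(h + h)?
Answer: -45000/4561 ≈ -9.8663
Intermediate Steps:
f(h) = 4*h**2 (f(h) = (2*h)*(2*h) = 4*h**2)
a(B, H) = H**2
V(l, g) = 0 (V(l, g) = 0**2*g = 0*g = 0)
f(150)/(-9122) + V(-193, -34)/(-6445) = (4*150**2)/(-9122) + 0/(-6445) = (4*22500)*(-1/9122) + 0*(-1/6445) = 90000*(-1/9122) + 0 = -45000/4561 + 0 = -45000/4561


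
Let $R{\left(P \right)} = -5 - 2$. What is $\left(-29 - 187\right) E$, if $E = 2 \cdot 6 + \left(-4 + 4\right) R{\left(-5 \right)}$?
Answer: $-2592$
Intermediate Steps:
$R{\left(P \right)} = -7$ ($R{\left(P \right)} = -5 - 2 = -7$)
$E = 12$ ($E = 2 \cdot 6 + \left(-4 + 4\right) \left(-7\right) = 12 + 0 \left(-7\right) = 12 + 0 = 12$)
$\left(-29 - 187\right) E = \left(-29 - 187\right) 12 = \left(-216\right) 12 = -2592$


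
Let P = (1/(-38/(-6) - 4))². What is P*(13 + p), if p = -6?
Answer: 9/7 ≈ 1.2857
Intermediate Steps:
P = 9/49 (P = (1/(-38*(-⅙) - 4))² = (1/(19/3 - 4))² = (1/(7/3))² = (3/7)² = 9/49 ≈ 0.18367)
P*(13 + p) = 9*(13 - 6)/49 = (9/49)*7 = 9/7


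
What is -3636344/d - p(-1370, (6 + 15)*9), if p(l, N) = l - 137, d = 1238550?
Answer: 931429253/619275 ≈ 1504.1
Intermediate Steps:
p(l, N) = -137 + l
-3636344/d - p(-1370, (6 + 15)*9) = -3636344/1238550 - (-137 - 1370) = -3636344*1/1238550 - 1*(-1507) = -1818172/619275 + 1507 = 931429253/619275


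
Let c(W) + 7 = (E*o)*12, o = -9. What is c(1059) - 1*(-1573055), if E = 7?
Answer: 1572292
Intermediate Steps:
c(W) = -763 (c(W) = -7 + (7*(-9))*12 = -7 - 63*12 = -7 - 756 = -763)
c(1059) - 1*(-1573055) = -763 - 1*(-1573055) = -763 + 1573055 = 1572292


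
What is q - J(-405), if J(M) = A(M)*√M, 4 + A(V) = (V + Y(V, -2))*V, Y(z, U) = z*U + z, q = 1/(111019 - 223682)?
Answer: -1/112663 + 36*I*√5 ≈ -8.876e-6 + 80.498*I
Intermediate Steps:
q = -1/112663 (q = 1/(-112663) = -1/112663 ≈ -8.8760e-6)
Y(z, U) = z + U*z (Y(z, U) = U*z + z = z + U*z)
A(V) = -4 (A(V) = -4 + (V + V*(1 - 2))*V = -4 + (V + V*(-1))*V = -4 + (V - V)*V = -4 + 0*V = -4 + 0 = -4)
J(M) = -4*√M
q - J(-405) = -1/112663 - (-4)*√(-405) = -1/112663 - (-4)*9*I*√5 = -1/112663 - (-36)*I*√5 = -1/112663 + 36*I*√5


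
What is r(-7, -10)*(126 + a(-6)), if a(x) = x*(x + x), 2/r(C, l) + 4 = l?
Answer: -198/7 ≈ -28.286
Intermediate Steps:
r(C, l) = 2/(-4 + l)
a(x) = 2*x² (a(x) = x*(2*x) = 2*x²)
r(-7, -10)*(126 + a(-6)) = (2/(-4 - 10))*(126 + 2*(-6)²) = (2/(-14))*(126 + 2*36) = (2*(-1/14))*(126 + 72) = -⅐*198 = -198/7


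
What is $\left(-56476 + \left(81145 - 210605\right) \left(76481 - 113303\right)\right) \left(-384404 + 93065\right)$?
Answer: $-1388789602163316$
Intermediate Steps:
$\left(-56476 + \left(81145 - 210605\right) \left(76481 - 113303\right)\right) \left(-384404 + 93065\right) = \left(-56476 - -4766976120\right) \left(-291339\right) = \left(-56476 + 4766976120\right) \left(-291339\right) = 4766919644 \left(-291339\right) = -1388789602163316$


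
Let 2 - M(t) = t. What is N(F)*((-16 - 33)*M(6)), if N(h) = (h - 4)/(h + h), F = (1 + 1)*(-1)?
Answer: 294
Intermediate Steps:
M(t) = 2 - t
F = -2 (F = 2*(-1) = -2)
N(h) = (-4 + h)/(2*h) (N(h) = (-4 + h)/((2*h)) = (-4 + h)*(1/(2*h)) = (-4 + h)/(2*h))
N(F)*((-16 - 33)*M(6)) = ((1/2)*(-4 - 2)/(-2))*((-16 - 33)*(2 - 1*6)) = ((1/2)*(-1/2)*(-6))*(-49*(2 - 6)) = 3*(-49*(-4))/2 = (3/2)*196 = 294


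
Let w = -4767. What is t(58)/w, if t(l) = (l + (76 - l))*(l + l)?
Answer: -8816/4767 ≈ -1.8494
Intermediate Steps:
t(l) = 152*l (t(l) = 76*(2*l) = 152*l)
t(58)/w = (152*58)/(-4767) = 8816*(-1/4767) = -8816/4767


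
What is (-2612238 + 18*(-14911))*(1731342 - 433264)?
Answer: -3739290217608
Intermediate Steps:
(-2612238 + 18*(-14911))*(1731342 - 433264) = (-2612238 - 268398)*1298078 = -2880636*1298078 = -3739290217608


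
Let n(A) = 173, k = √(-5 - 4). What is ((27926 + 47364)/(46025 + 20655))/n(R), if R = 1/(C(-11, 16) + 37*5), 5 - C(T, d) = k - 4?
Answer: 7529/1153564 ≈ 0.0065267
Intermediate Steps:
k = 3*I (k = √(-9) = 3*I ≈ 3.0*I)
C(T, d) = 9 - 3*I (C(T, d) = 5 - (3*I - 4) = 5 - (-4 + 3*I) = 5 + (4 - 3*I) = 9 - 3*I)
R = (194 + 3*I)/37645 (R = 1/((9 - 3*I) + 37*5) = 1/((9 - 3*I) + 185) = 1/(194 - 3*I) = (194 + 3*I)/37645 ≈ 0.0051534 + 7.9692e-5*I)
((27926 + 47364)/(46025 + 20655))/n(R) = ((27926 + 47364)/(46025 + 20655))/173 = (75290/66680)*(1/173) = (75290*(1/66680))*(1/173) = (7529/6668)*(1/173) = 7529/1153564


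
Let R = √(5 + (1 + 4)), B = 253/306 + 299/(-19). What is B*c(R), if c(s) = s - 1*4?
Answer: 173374/2907 - 86687*√10/5814 ≈ 12.490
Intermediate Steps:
B = -86687/5814 (B = 253*(1/306) + 299*(-1/19) = 253/306 - 299/19 = -86687/5814 ≈ -14.910)
R = √10 (R = √(5 + 5) = √10 ≈ 3.1623)
c(s) = -4 + s (c(s) = s - 4 = -4 + s)
B*c(R) = -86687*(-4 + √10)/5814 = 173374/2907 - 86687*√10/5814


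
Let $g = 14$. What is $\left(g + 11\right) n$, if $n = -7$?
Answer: $-175$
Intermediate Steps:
$\left(g + 11\right) n = \left(14 + 11\right) \left(-7\right) = 25 \left(-7\right) = -175$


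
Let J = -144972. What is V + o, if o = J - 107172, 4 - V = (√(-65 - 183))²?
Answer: -251892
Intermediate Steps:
V = 252 (V = 4 - (√(-65 - 183))² = 4 - (√(-248))² = 4 - (2*I*√62)² = 4 - 1*(-248) = 4 + 248 = 252)
o = -252144 (o = -144972 - 107172 = -252144)
V + o = 252 - 252144 = -251892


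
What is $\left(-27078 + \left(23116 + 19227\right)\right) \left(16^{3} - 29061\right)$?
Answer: $-381090725$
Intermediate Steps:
$\left(-27078 + \left(23116 + 19227\right)\right) \left(16^{3} - 29061\right) = \left(-27078 + 42343\right) \left(4096 - 29061\right) = 15265 \left(-24965\right) = -381090725$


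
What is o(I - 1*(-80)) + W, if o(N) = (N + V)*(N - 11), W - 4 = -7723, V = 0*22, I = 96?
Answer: 21321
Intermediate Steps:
V = 0
W = -7719 (W = 4 - 7723 = -7719)
o(N) = N*(-11 + N) (o(N) = (N + 0)*(N - 11) = N*(-11 + N))
o(I - 1*(-80)) + W = (96 - 1*(-80))*(-11 + (96 - 1*(-80))) - 7719 = (96 + 80)*(-11 + (96 + 80)) - 7719 = 176*(-11 + 176) - 7719 = 176*165 - 7719 = 29040 - 7719 = 21321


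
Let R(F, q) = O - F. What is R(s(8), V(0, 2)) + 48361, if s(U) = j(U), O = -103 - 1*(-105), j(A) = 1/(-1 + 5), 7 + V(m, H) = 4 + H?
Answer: 193451/4 ≈ 48363.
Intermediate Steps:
V(m, H) = -3 + H (V(m, H) = -7 + (4 + H) = -3 + H)
j(A) = ¼ (j(A) = 1/4 = ¼)
O = 2 (O = -103 + 105 = 2)
s(U) = ¼
R(F, q) = 2 - F
R(s(8), V(0, 2)) + 48361 = (2 - 1*¼) + 48361 = (2 - ¼) + 48361 = 7/4 + 48361 = 193451/4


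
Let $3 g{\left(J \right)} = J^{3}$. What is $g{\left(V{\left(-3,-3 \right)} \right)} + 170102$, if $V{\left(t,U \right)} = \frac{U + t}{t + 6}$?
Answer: $\frac{510298}{3} \approx 1.701 \cdot 10^{5}$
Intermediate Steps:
$V{\left(t,U \right)} = \frac{U + t}{6 + t}$
$g{\left(J \right)} = \frac{J^{3}}{3}$
$g{\left(V{\left(-3,-3 \right)} \right)} + 170102 = \frac{\left(\frac{-3 - 3}{6 - 3}\right)^{3}}{3} + 170102 = \frac{\left(\frac{1}{3} \left(-6\right)\right)^{3}}{3} + 170102 = \frac{\left(-2\right)^{3}}{3} + 170102 = \frac{1}{3} \left(-8\right) + 170102 = - \frac{8}{3} + 170102 = \frac{510298}{3}$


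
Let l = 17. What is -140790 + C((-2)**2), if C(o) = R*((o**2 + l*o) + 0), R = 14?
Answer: -139614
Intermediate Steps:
C(o) = 14*o**2 + 238*o (C(o) = 14*((o**2 + 17*o) + 0) = 14*(o**2 + 17*o) = 14*o**2 + 238*o)
-140790 + C((-2)**2) = -140790 + 14*(-2)**2*(17 + (-2)**2) = -140790 + 14*4*(17 + 4) = -140790 + 14*4*21 = -140790 + 1176 = -139614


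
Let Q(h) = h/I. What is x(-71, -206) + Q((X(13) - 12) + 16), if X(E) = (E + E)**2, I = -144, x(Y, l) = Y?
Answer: -1363/18 ≈ -75.722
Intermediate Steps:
X(E) = 4*E**2 (X(E) = (2*E)**2 = 4*E**2)
Q(h) = -h/144 (Q(h) = h/(-144) = h*(-1/144) = -h/144)
x(-71, -206) + Q((X(13) - 12) + 16) = -71 - ((4*13**2 - 12) + 16)/144 = -71 - ((4*169 - 12) + 16)/144 = -71 - ((676 - 12) + 16)/144 = -71 - (664 + 16)/144 = -71 - 1/144*680 = -71 - 85/18 = -1363/18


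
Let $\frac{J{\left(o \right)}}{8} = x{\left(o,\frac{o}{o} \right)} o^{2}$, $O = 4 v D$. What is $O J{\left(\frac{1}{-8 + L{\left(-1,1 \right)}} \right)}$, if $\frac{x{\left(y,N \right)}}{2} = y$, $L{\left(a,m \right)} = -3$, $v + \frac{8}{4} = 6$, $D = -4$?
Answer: $\frac{1024}{1331} \approx 0.76935$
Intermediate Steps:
$v = 4$ ($v = -2 + 6 = 4$)
$O = -64$ ($O = 4 \cdot 4 \left(-4\right) = 16 \left(-4\right) = -64$)
$x{\left(y,N \right)} = 2 y$
$J{\left(o \right)} = 16 o^{3}$ ($J{\left(o \right)} = 8 \cdot 2 o o^{2} = 8 \cdot 2 o^{3} = 16 o^{3}$)
$O J{\left(\frac{1}{-8 + L{\left(-1,1 \right)}} \right)} = - 64 \cdot 16 \left(\frac{1}{-8 - 3}\right)^{3} = - 64 \cdot 16 \left(\frac{1}{-11}\right)^{3} = - 64 \cdot 16 \left(- \frac{1}{11}\right)^{3} = - 64 \cdot 16 \left(- \frac{1}{1331}\right) = \left(-64\right) \left(- \frac{16}{1331}\right) = \frac{1024}{1331}$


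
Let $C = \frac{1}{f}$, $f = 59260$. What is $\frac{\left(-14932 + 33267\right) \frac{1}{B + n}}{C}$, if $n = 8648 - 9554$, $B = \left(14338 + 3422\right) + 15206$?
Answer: $\frac{54326605}{1603} \approx 33891.0$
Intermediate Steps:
$B = 32966$ ($B = 17760 + 15206 = 32966$)
$n = -906$ ($n = 8648 - 9554 = -906$)
$C = \frac{1}{59260} \approx 1.6875 \cdot 10^{-5}$
$\frac{\left(-14932 + 33267\right) \frac{1}{B + n}}{C} = \frac{-14932 + 33267}{32966 - 906} \frac{1}{\frac{1}{59260}} = \frac{18335}{32060} \cdot 59260 = 18335 \cdot \frac{1}{32060} \cdot 59260 = \frac{3667}{6412} \cdot 59260 = \frac{54326605}{1603}$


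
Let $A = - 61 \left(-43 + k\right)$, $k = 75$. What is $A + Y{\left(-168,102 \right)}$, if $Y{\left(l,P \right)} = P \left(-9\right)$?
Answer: $-2870$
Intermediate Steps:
$Y{\left(l,P \right)} = - 9 P$
$A = -1952$ ($A = - 61 \left(-43 + 75\right) = \left(-61\right) 32 = -1952$)
$A + Y{\left(-168,102 \right)} = -1952 - 918 = -2870$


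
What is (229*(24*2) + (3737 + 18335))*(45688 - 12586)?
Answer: 1094484528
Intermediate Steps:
(229*(24*2) + (3737 + 18335))*(45688 - 12586) = (229*48 + 22072)*33102 = (10992 + 22072)*33102 = 33064*33102 = 1094484528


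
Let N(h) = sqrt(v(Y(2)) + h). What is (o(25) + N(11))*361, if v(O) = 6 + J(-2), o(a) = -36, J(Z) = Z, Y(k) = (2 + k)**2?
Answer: -12996 + 361*sqrt(15) ≈ -11598.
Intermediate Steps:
v(O) = 4 (v(O) = 6 - 2 = 4)
N(h) = sqrt(4 + h)
(o(25) + N(11))*361 = (-36 + sqrt(4 + 11))*361 = (-36 + sqrt(15))*361 = -12996 + 361*sqrt(15)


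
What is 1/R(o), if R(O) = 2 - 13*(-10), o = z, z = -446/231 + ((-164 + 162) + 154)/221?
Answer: 1/132 ≈ 0.0075758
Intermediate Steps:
z = -63454/51051 (z = -446*1/231 + (-2 + 154)*(1/221) = -446/231 + 152*(1/221) = -446/231 + 152/221 = -63454/51051 ≈ -1.2430)
o = -63454/51051 ≈ -1.2430
R(O) = 132 (R(O) = 2 + 130 = 132)
1/R(o) = 1/132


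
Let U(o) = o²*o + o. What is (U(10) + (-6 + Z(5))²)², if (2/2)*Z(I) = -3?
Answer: 1190281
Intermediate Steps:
Z(I) = -3
U(o) = o + o³ (U(o) = o³ + o = o + o³)
(U(10) + (-6 + Z(5))²)² = ((10 + 10³) + (-6 - 3)²)² = ((10 + 1000) + (-9)²)² = (1010 + 81)² = 1091² = 1190281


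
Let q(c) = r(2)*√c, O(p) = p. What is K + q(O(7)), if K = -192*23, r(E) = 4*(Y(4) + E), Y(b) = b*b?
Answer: -4416 + 72*√7 ≈ -4225.5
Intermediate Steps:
Y(b) = b²
r(E) = 64 + 4*E (r(E) = 4*(4² + E) = 4*(16 + E) = 64 + 4*E)
q(c) = 72*√c (q(c) = (64 + 4*2)*√c = (64 + 8)*√c = 72*√c)
K = -4416
K + q(O(7)) = -4416 + 72*√7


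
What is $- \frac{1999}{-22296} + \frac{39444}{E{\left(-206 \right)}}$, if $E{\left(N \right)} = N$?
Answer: $- \frac{439515815}{2296488} \approx -191.39$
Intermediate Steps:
$- \frac{1999}{-22296} + \frac{39444}{E{\left(-206 \right)}} = - \frac{1999}{-22296} + \frac{39444}{-206} = \left(-1999\right) \left(- \frac{1}{22296}\right) + 39444 \left(- \frac{1}{206}\right) = \frac{1999}{22296} - \frac{19722}{103} = - \frac{439515815}{2296488}$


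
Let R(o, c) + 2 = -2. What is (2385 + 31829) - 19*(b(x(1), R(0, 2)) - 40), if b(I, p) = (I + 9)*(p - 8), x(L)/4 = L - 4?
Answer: 34290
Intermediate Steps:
x(L) = -16 + 4*L (x(L) = 4*(L - 4) = 4*(-4 + L) = -16 + 4*L)
R(o, c) = -4 (R(o, c) = -2 - 2 = -4)
b(I, p) = (-8 + p)*(9 + I) (b(I, p) = (9 + I)*(-8 + p) = (-8 + p)*(9 + I))
(2385 + 31829) - 19*(b(x(1), R(0, 2)) - 40) = (2385 + 31829) - 19*((-72 - 8*(-16 + 4*1) + 9*(-4) + (-16 + 4*1)*(-4)) - 40) = 34214 - 19*((-72 - 8*(-16 + 4) - 36 + (-16 + 4)*(-4)) - 40) = 34214 - 19*((-72 - 8*(-12) - 36 - 12*(-4)) - 40) = 34214 - 19*((-72 + 96 - 36 + 48) - 40) = 34214 - 19*(36 - 40) = 34214 - 19*(-4) = 34214 + 76 = 34290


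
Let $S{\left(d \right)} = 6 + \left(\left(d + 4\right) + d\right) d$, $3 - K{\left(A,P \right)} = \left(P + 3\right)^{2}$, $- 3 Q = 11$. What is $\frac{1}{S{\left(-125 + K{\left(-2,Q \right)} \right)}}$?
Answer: $\frac{81}{2389622} \approx 3.3897 \cdot 10^{-5}$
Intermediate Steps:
$Q = - \frac{11}{3}$ ($Q = \left(- \frac{1}{3}\right) 11 = - \frac{11}{3} \approx -3.6667$)
$K{\left(A,P \right)} = 3 - \left(3 + P\right)^{2}$ ($K{\left(A,P \right)} = 3 - \left(P + 3\right)^{2} = 3 - \left(3 + P\right)^{2}$)
$S{\left(d \right)} = 6 + d \left(4 + 2 d\right)$ ($S{\left(d \right)} = 6 + \left(\left(4 + d\right) + d\right) d = 6 + \left(4 + 2 d\right) d = 6 + d \left(4 + 2 d\right)$)
$\frac{1}{S{\left(-125 + K{\left(-2,Q \right)} \right)}} = \frac{1}{6 + 2 \left(-125 + \left(3 - \left(3 - \frac{11}{3}\right)^{2}\right)\right)^{2} + 4 \left(-125 + \left(3 - \left(3 - \frac{11}{3}\right)^{2}\right)\right)} = \frac{1}{6 + 2 \left(-125 + \left(3 - \left(- \frac{2}{3}\right)^{2}\right)\right)^{2} + 4 \left(-125 + \left(3 - \left(- \frac{2}{3}\right)^{2}\right)\right)} = \frac{1}{6 + 2 \left(-125 + \left(3 - \frac{4}{9}\right)\right)^{2} + 4 \left(-125 + \left(3 - \frac{4}{9}\right)\right)} = \frac{1}{6 + 2 \left(-125 + \frac{23}{9}\right)^{2} + 4 \left(-125 + \frac{23}{9}\right)} = \frac{1}{6 + 2 \left(- \frac{1102}{9}\right)^{2} + 4 \left(- \frac{1102}{9}\right)} = \frac{1}{6 + 2 \cdot \frac{1214404}{81} - \frac{4408}{9}} = \frac{1}{6 + \frac{2428808}{81} - \frac{4408}{9}} = \frac{1}{\frac{2389622}{81}} = \frac{81}{2389622}$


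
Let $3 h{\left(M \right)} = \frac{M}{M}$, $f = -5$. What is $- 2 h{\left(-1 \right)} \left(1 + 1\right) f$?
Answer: $\frac{20}{3} \approx 6.6667$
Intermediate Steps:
$h{\left(M \right)} = \frac{1}{3}$ ($h{\left(M \right)} = \frac{M \frac{1}{M}}{3} = \frac{1}{3} \cdot 1 = \frac{1}{3}$)
$- 2 h{\left(-1 \right)} \left(1 + 1\right) f = \left(-2\right) \frac{1}{3} \left(1 + 1\right) \left(-5\right) = - \frac{2 \cdot 2 \left(-5\right)}{3} = \left(- \frac{2}{3}\right) \left(-10\right) = \frac{20}{3}$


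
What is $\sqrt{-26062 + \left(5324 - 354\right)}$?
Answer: $2 i \sqrt{5273} \approx 145.23 i$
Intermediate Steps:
$\sqrt{-26062 + \left(5324 - 354\right)} = \sqrt{-26062 + 4970} = \sqrt{-21092} = 2 i \sqrt{5273}$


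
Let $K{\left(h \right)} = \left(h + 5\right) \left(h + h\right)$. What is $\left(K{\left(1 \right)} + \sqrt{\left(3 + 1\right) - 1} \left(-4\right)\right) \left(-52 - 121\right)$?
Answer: $-2076 + 692 \sqrt{3} \approx -877.42$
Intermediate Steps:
$K{\left(h \right)} = 2 h \left(5 + h\right)$ ($K{\left(h \right)} = \left(5 + h\right) 2 h = 2 h \left(5 + h\right)$)
$\left(K{\left(1 \right)} + \sqrt{\left(3 + 1\right) - 1} \left(-4\right)\right) \left(-52 - 121\right) = \left(2 \cdot 1 \left(5 + 1\right) + \sqrt{\left(3 + 1\right) - 1} \left(-4\right)\right) \left(-52 - 121\right) = \left(2 \cdot 1 \cdot 6 + \sqrt{4 - 1} \left(-4\right)\right) \left(-173\right) = \left(12 + \sqrt{3} \left(-4\right)\right) \left(-173\right) = \left(12 - 4 \sqrt{3}\right) \left(-173\right) = -2076 + 692 \sqrt{3}$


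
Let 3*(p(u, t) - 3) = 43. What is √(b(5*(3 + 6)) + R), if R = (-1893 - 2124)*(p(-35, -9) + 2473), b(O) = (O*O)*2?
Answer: I*√9999619 ≈ 3162.2*I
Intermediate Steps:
p(u, t) = 52/3 (p(u, t) = 3 + (⅓)*43 = 3 + 43/3 = 52/3)
b(O) = 2*O² (b(O) = O²*2 = 2*O²)
R = -10003669 (R = (-1893 - 2124)*(52/3 + 2473) = -4017*7471/3 = -10003669)
√(b(5*(3 + 6)) + R) = √(2*(5*(3 + 6))² - 10003669) = √(2*(5*9)² - 10003669) = √(2*45² - 10003669) = √(2*2025 - 10003669) = √(4050 - 10003669) = √(-9999619) = I*√9999619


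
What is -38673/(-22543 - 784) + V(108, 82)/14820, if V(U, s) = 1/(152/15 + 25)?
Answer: 20136126275/12145809052 ≈ 1.6579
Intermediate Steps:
V(U, s) = 15/527 (V(U, s) = 1/(152*(1/15) + 25) = 1/(152/15 + 25) = 1/(527/15) = 15/527)
-38673/(-22543 - 784) + V(108, 82)/14820 = -38673/(-22543 - 784) + (15/527)/14820 = -38673/(-23327) + (15/527)*(1/14820) = -38673*(-1/23327) + 1/520676 = 38673/23327 + 1/520676 = 20136126275/12145809052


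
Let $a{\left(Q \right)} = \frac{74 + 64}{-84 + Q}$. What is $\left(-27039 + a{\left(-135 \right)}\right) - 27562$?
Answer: $- \frac{3985919}{73} \approx -54602.0$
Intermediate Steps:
$a{\left(Q \right)} = \frac{138}{-84 + Q}$
$\left(-27039 + a{\left(-135 \right)}\right) - 27562 = \left(-27039 + \frac{138}{-84 - 135}\right) - 27562 = \left(-27039 + \frac{138}{-219}\right) - 27562 = \left(-27039 + 138 \left(- \frac{1}{219}\right)\right) - 27562 = \left(-27039 - \frac{46}{73}\right) - 27562 = - \frac{1973893}{73} - 27562 = - \frac{3985919}{73}$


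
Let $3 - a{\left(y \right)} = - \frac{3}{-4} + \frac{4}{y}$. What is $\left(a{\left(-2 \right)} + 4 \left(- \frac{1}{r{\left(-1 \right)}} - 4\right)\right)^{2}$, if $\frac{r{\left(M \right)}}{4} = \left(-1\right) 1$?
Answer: $\frac{1849}{16} \approx 115.56$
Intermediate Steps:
$r{\left(M \right)} = -4$ ($r{\left(M \right)} = 4 \left(\left(-1\right) 1\right) = 4 \left(-1\right) = -4$)
$a{\left(y \right)} = \frac{9}{4} - \frac{4}{y}$ ($a{\left(y \right)} = 3 - \left(- \frac{3}{-4} + \frac{4}{y}\right) = 3 - \left(\left(-3\right) \left(- \frac{1}{4}\right) + \frac{4}{y}\right) = 3 - \left(\frac{3}{4} + \frac{4}{y}\right) = \frac{9}{4} - \frac{4}{y}$)
$\left(a{\left(-2 \right)} + 4 \left(- \frac{1}{r{\left(-1 \right)}} - 4\right)\right)^{2} = \left(\left(\frac{9}{4} - \frac{4}{-2}\right) + 4 \left(- \frac{1}{-4} - 4\right)\right)^{2} = \left(\left(\frac{9}{4} - -2\right) + 4 \left(\left(-1\right) \left(- \frac{1}{4}\right) - 4\right)\right)^{2} = \left(\left(\frac{9}{4} + 2\right) + 4 \left(\frac{1}{4} - 4\right)\right)^{2} = \left(\frac{17}{4} + 4 \left(- \frac{15}{4}\right)\right)^{2} = \left(\frac{17}{4} - 15\right)^{2} = \left(- \frac{43}{4}\right)^{2} = \frac{1849}{16}$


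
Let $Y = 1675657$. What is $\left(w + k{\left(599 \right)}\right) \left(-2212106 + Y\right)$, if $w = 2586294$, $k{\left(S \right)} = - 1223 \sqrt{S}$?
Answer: $-1387414830006 + 656077127 \sqrt{599} \approx -1.3714 \cdot 10^{12}$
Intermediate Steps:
$\left(w + k{\left(599 \right)}\right) \left(-2212106 + Y\right) = \left(2586294 - 1223 \sqrt{599}\right) \left(-2212106 + 1675657\right) = \left(2586294 - 1223 \sqrt{599}\right) \left(-536449\right) = -1387414830006 + 656077127 \sqrt{599}$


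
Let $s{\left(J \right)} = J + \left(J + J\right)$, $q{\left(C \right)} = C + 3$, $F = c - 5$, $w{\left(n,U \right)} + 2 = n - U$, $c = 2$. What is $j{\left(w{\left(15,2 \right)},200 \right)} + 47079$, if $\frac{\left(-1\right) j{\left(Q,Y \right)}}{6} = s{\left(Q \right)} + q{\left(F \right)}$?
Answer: $46881$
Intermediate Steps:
$w{\left(n,U \right)} = -2 + n - U$ ($w{\left(n,U \right)} = -2 - \left(U - n\right) = -2 + n - U$)
$F = -3$ ($F = 2 - 5 = -3$)
$q{\left(C \right)} = 3 + C$
$s{\left(J \right)} = 3 J$ ($s{\left(J \right)} = J + 2 J = 3 J$)
$j{\left(Q,Y \right)} = - 18 Q$ ($j{\left(Q,Y \right)} = - 6 \left(3 Q + \left(3 - 3\right)\right) = - 6 \left(3 Q + 0\right) = - 6 \cdot 3 Q = - 18 Q$)
$j{\left(w{\left(15,2 \right)},200 \right)} + 47079 = - 18 \left(-2 + 15 - 2\right) + 47079 = \left(-18\right) 11 + 47079 = -198 + 47079 = 46881$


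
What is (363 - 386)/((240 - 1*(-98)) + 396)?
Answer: -23/734 ≈ -0.031335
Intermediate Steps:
(363 - 386)/((240 - 1*(-98)) + 396) = -23/((240 + 98) + 396) = -23/(338 + 396) = -23/734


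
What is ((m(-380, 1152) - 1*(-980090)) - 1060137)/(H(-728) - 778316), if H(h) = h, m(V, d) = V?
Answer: 80427/779044 ≈ 0.10324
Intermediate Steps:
((m(-380, 1152) - 1*(-980090)) - 1060137)/(H(-728) - 778316) = ((-380 - 1*(-980090)) - 1060137)/(-728 - 778316) = ((-380 + 980090) - 1060137)/(-779044) = (979710 - 1060137)*(-1/779044) = -80427*(-1/779044) = 80427/779044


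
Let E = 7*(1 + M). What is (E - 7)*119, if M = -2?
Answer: -1666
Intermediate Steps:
E = -7 (E = 7*(1 - 2) = 7*(-1) = -7)
(E - 7)*119 = (-7 - 7)*119 = -14*119 = -1666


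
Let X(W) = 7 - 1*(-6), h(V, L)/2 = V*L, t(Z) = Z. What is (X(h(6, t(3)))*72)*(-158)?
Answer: -147888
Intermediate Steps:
h(V, L) = 2*L*V (h(V, L) = 2*(V*L) = 2*(L*V) = 2*L*V)
X(W) = 13 (X(W) = 7 + 6 = 13)
(X(h(6, t(3)))*72)*(-158) = (13*72)*(-158) = 936*(-158) = -147888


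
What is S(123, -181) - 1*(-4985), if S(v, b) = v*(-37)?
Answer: 434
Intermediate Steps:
S(v, b) = -37*v
S(123, -181) - 1*(-4985) = -37*123 - 1*(-4985) = -4551 + 4985 = 434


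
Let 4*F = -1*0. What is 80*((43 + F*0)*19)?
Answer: 65360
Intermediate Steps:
F = 0 (F = (-1*0)/4 = (1/4)*0 = 0)
80*((43 + F*0)*19) = 80*((43 + 0*0)*19) = 80*((43 + 0)*19) = 80*(43*19) = 80*817 = 65360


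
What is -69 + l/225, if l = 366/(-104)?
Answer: -269161/3900 ≈ -69.016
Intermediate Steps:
l = -183/52 (l = 366*(-1/104) = -183/52 ≈ -3.5192)
-69 + l/225 = -69 - 183/52/225 = -69 - 183/52*1/225 = -69 - 61/3900 = -269161/3900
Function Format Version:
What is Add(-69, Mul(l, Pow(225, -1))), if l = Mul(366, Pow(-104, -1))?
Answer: Rational(-269161, 3900) ≈ -69.016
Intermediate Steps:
l = Rational(-183, 52) (l = Mul(366, Rational(-1, 104)) = Rational(-183, 52) ≈ -3.5192)
Add(-69, Mul(l, Pow(225, -1))) = Add(-69, Mul(Rational(-183, 52), Pow(225, -1))) = Add(-69, Mul(Rational(-183, 52), Rational(1, 225))) = Add(-69, Rational(-61, 3900)) = Rational(-269161, 3900)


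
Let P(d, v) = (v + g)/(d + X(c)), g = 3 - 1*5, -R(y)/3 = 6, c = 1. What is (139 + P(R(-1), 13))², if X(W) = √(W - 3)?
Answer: (692498*√2 + 6166439*I)/(2*(18*√2 + 161*I)) ≈ 19153.0 - 13.208*I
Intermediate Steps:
R(y) = -18 (R(y) = -3*6 = -18)
g = -2 (g = 3 - 5 = -2)
X(W) = √(-3 + W)
P(d, v) = (-2 + v)/(d + I*√2) (P(d, v) = (v - 2)/(d + √(-3 + 1)) = (-2 + v)/(d + √(-2)) = (-2 + v)/(d + I*√2))
(139 + P(R(-1), 13))² = (139 + (-2 + 13)/(-18 + I*√2))² = (139 + 11/(-18 + I*√2))²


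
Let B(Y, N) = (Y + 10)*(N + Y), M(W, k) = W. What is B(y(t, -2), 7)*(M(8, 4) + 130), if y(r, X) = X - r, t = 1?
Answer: 3864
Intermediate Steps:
B(Y, N) = (10 + Y)*(N + Y)
B(y(t, -2), 7)*(M(8, 4) + 130) = ((-2 - 1*1)² + 10*7 + 10*(-2 - 1*1) + 7*(-2 - 1*1))*(8 + 130) = ((-2 - 1)² + 70 + 10*(-2 - 1) + 7*(-2 - 1))*138 = ((-3)² + 70 + 10*(-3) + 7*(-3))*138 = (9 + 70 - 30 - 21)*138 = 28*138 = 3864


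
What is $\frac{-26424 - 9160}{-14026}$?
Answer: $\frac{17792}{7013} \approx 2.537$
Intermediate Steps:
$\frac{-26424 - 9160}{-14026} = \left(-35584\right) \left(- \frac{1}{14026}\right) = \frac{17792}{7013}$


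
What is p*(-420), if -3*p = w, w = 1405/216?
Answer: 49175/54 ≈ 910.65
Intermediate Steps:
w = 1405/216 (w = 1405*(1/216) = 1405/216 ≈ 6.5046)
p = -1405/648 (p = -⅓*1405/216 = -1405/648 ≈ -2.1682)
p*(-420) = -1405/648*(-420) = 49175/54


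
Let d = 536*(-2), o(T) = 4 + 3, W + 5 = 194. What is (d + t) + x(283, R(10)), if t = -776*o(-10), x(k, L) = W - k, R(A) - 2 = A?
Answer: -6598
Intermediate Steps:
W = 189 (W = -5 + 194 = 189)
R(A) = 2 + A
o(T) = 7
x(k, L) = 189 - k
d = -1072
t = -5432 (t = -776*7 = -5432)
(d + t) + x(283, R(10)) = (-1072 - 5432) + (189 - 1*283) = -6504 + (189 - 283) = -6504 - 94 = -6598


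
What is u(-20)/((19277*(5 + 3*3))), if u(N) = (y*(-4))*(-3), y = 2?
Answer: 12/134939 ≈ 8.8929e-5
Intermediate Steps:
u(N) = 24 (u(N) = (2*(-4))*(-3) = -8*(-3) = 24)
u(-20)/((19277*(5 + 3*3))) = 24/((19277*(5 + 3*3))) = 24/((19277*(5 + 9))) = 24/((19277*14)) = 24/269878 = 24*(1/269878) = 12/134939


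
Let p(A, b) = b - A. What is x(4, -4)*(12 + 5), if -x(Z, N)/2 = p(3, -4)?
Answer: 238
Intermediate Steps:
x(Z, N) = 14 (x(Z, N) = -2*(-4 - 1*3) = -2*(-4 - 3) = -2*(-7) = 14)
x(4, -4)*(12 + 5) = 14*(12 + 5) = 14*17 = 238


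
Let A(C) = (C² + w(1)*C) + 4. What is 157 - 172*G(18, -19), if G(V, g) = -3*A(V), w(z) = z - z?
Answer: 169405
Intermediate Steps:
w(z) = 0
A(C) = 4 + C² (A(C) = (C² + 0*C) + 4 = (C² + 0) + 4 = C² + 4 = 4 + C²)
G(V, g) = -12 - 3*V² (G(V, g) = -3*(4 + V²) = -12 - 3*V²)
157 - 172*G(18, -19) = 157 - 172*(-12 - 3*18²) = 157 - 172*(-12 - 3*324) = 157 - 172*(-12 - 972) = 157 - 172*(-984) = 157 + 169248 = 169405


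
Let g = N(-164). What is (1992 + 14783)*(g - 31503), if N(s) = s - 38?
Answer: -531851375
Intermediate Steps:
N(s) = -38 + s
g = -202 (g = -38 - 164 = -202)
(1992 + 14783)*(g - 31503) = (1992 + 14783)*(-202 - 31503) = 16775*(-31705) = -531851375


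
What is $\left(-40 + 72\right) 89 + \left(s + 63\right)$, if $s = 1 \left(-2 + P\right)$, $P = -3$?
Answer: $2906$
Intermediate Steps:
$s = -5$ ($s = 1 \left(-2 - 3\right) = 1 \left(-5\right) = -5$)
$\left(-40 + 72\right) 89 + \left(s + 63\right) = \left(-40 + 72\right) 89 + \left(-5 + 63\right) = 32 \cdot 89 + 58 = 2848 + 58 = 2906$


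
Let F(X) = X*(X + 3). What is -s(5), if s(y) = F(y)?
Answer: -40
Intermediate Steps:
F(X) = X*(3 + X)
s(y) = y*(3 + y)
-s(5) = -5*(3 + 5) = -5*8 = -1*40 = -40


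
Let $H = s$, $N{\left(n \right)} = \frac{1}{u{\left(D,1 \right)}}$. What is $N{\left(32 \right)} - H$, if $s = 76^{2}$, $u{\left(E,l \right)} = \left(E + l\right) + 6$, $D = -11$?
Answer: $- \frac{23105}{4} \approx -5776.3$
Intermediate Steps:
$u{\left(E,l \right)} = 6 + E + l$
$N{\left(n \right)} = - \frac{1}{4}$ ($N{\left(n \right)} = \frac{1}{6 - 11 + 1} = \frac{1}{-4} = - \frac{1}{4}$)
$s = 5776$
$H = 5776$
$N{\left(32 \right)} - H = - \frac{1}{4} - 5776 = - \frac{23105}{4}$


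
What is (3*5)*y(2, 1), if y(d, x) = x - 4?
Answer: -45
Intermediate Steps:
y(d, x) = -4 + x
(3*5)*y(2, 1) = (3*5)*(-4 + 1) = 15*(-3) = -45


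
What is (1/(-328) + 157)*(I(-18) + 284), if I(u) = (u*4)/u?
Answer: 1853820/41 ≈ 45215.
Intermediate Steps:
I(u) = 4 (I(u) = (4*u)/u = 4)
(1/(-328) + 157)*(I(-18) + 284) = (1/(-328) + 157)*(4 + 284) = (-1/328 + 157)*288 = (51495/328)*288 = 1853820/41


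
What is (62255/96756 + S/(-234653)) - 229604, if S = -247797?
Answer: -5212910301546425/22704085668 ≈ -2.2960e+5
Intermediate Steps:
(62255/96756 + S/(-234653)) - 229604 = (62255/96756 - 247797/(-234653)) - 229604 = (62255*(1/96756) - 247797*(-1/234653)) - 229604 = (62255/96756 + 247797/234653) - 229604 = 38584169047/22704085668 - 229604 = -5212910301546425/22704085668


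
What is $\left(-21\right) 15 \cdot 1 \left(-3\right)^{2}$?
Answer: $-2835$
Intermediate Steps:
$\left(-21\right) 15 \cdot 1 \left(-3\right)^{2} = - 315 \cdot 1 \cdot 9 = \left(-315\right) 9 = -2835$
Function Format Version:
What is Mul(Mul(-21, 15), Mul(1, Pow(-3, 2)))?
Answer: -2835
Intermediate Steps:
Mul(Mul(-21, 15), Mul(1, Pow(-3, 2))) = Mul(-315, Mul(1, 9)) = Mul(-315, 9) = -2835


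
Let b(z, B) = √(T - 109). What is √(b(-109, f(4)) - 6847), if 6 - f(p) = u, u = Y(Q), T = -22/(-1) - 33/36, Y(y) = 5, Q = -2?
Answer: √(-246492 + 6*I*√3165)/6 ≈ 0.056657 + 82.747*I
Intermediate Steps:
T = 253/12 (T = -22*(-1) - 33*1/36 = 22 - 11/12 = 253/12 ≈ 21.083)
u = 5
f(p) = 1 (f(p) = 6 - 1*5 = 6 - 5 = 1)
b(z, B) = I*√3165/6 (b(z, B) = √(253/12 - 109) = √(-1055/12) = I*√3165/6)
√(b(-109, f(4)) - 6847) = √(I*√3165/6 - 6847) = √(-6847 + I*√3165/6)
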